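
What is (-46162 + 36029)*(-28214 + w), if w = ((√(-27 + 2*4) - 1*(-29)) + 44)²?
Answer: 232086232 - 1479418*I*√19 ≈ 2.3209e+8 - 6.4486e+6*I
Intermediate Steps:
w = (73 + I*√19)² (w = ((√(-27 + 8) + 29) + 44)² = ((√(-19) + 29) + 44)² = ((I*√19 + 29) + 44)² = ((29 + I*√19) + 44)² = (73 + I*√19)² ≈ 5310.0 + 636.4*I)
(-46162 + 36029)*(-28214 + w) = (-46162 + 36029)*(-28214 + (73 + I*√19)²) = -10133*(-28214 + (73 + I*√19)²) = 285892462 - 10133*(73 + I*√19)²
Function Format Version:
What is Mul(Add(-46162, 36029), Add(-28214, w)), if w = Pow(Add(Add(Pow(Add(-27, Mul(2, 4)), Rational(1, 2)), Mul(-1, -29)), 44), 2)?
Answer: Add(232086232, Mul(-1479418, I, Pow(19, Rational(1, 2)))) ≈ Add(2.3209e+8, Mul(-6.4486e+6, I))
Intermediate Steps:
w = Pow(Add(73, Mul(I, Pow(19, Rational(1, 2)))), 2) (w = Pow(Add(Add(Pow(Add(-27, 8), Rational(1, 2)), 29), 44), 2) = Pow(Add(Add(Pow(-19, Rational(1, 2)), 29), 44), 2) = Pow(Add(Add(Mul(I, Pow(19, Rational(1, 2))), 29), 44), 2) = Pow(Add(Add(29, Mul(I, Pow(19, Rational(1, 2)))), 44), 2) = Pow(Add(73, Mul(I, Pow(19, Rational(1, 2)))), 2) ≈ Add(5310.0, Mul(636.40, I)))
Mul(Add(-46162, 36029), Add(-28214, w)) = Mul(Add(-46162, 36029), Add(-28214, Pow(Add(73, Mul(I, Pow(19, Rational(1, 2)))), 2))) = Mul(-10133, Add(-28214, Pow(Add(73, Mul(I, Pow(19, Rational(1, 2)))), 2))) = Add(285892462, Mul(-10133, Pow(Add(73, Mul(I, Pow(19, Rational(1, 2)))), 2)))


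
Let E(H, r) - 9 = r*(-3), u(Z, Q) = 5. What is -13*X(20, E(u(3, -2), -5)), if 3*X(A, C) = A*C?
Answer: -2080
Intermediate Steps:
E(H, r) = 9 - 3*r (E(H, r) = 9 + r*(-3) = 9 - 3*r)
X(A, C) = A*C/3 (X(A, C) = (A*C)/3 = A*C/3)
-13*X(20, E(u(3, -2), -5)) = -13*20*(9 - 3*(-5))/3 = -13*20*(9 + 15)/3 = -13*20*24/3 = -13*160 = -2080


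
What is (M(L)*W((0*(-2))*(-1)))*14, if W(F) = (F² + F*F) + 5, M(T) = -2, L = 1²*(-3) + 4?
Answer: -140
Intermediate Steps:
L = 1 (L = 1*(-3) + 4 = -3 + 4 = 1)
W(F) = 5 + 2*F² (W(F) = (F² + F²) + 5 = 2*F² + 5 = 5 + 2*F²)
(M(L)*W((0*(-2))*(-1)))*14 = -2*(5 + 2*((0*(-2))*(-1))²)*14 = -2*(5 + 2*(0*(-1))²)*14 = -2*(5 + 2*0²)*14 = -2*(5 + 2*0)*14 = -2*(5 + 0)*14 = -2*5*14 = -10*14 = -140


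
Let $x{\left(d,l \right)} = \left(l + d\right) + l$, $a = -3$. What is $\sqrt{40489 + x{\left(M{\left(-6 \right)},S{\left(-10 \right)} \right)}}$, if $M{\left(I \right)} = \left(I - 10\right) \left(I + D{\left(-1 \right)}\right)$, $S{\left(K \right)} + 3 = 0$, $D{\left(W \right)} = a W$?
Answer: $\sqrt{40531} \approx 201.32$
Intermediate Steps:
$D{\left(W \right)} = - 3 W$
$S{\left(K \right)} = -3$ ($S{\left(K \right)} = -3 + 0 = -3$)
$M{\left(I \right)} = \left(-10 + I\right) \left(3 + I\right)$ ($M{\left(I \right)} = \left(I - 10\right) \left(I - -3\right) = \left(-10 + I\right) \left(I + 3\right) = \left(-10 + I\right) \left(3 + I\right)$)
$x{\left(d,l \right)} = d + 2 l$ ($x{\left(d,l \right)} = \left(d + l\right) + l = d + 2 l$)
$\sqrt{40489 + x{\left(M{\left(-6 \right)},S{\left(-10 \right)} \right)}} = \sqrt{40489 + \left(\left(-30 + \left(-6\right)^{2} - -42\right) + 2 \left(-3\right)\right)} = \sqrt{40489 + \left(\left(-30 + 36 + 42\right) - 6\right)} = \sqrt{40489 + \left(48 - 6\right)} = \sqrt{40489 + 42} = \sqrt{40531}$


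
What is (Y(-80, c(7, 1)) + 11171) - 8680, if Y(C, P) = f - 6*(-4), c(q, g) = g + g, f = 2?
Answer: 2517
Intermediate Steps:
c(q, g) = 2*g
Y(C, P) = 26 (Y(C, P) = 2 - 6*(-4) = 2 + 24 = 26)
(Y(-80, c(7, 1)) + 11171) - 8680 = (26 + 11171) - 8680 = 11197 - 8680 = 2517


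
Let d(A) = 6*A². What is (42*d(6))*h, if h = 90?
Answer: 816480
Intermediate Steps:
(42*d(6))*h = (42*(6*6²))*90 = (42*(6*36))*90 = (42*216)*90 = 9072*90 = 816480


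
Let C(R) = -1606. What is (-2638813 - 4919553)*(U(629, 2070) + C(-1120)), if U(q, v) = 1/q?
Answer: 7635257257318/629 ≈ 1.2139e+10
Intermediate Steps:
(-2638813 - 4919553)*(U(629, 2070) + C(-1120)) = (-2638813 - 4919553)*(1/629 - 1606) = -7558366*(1/629 - 1606) = -7558366*(-1010173/629) = 7635257257318/629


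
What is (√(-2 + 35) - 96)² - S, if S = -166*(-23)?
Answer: 5431 - 192*√33 ≈ 4328.0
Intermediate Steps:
S = 3818
(√(-2 + 35) - 96)² - S = (√(-2 + 35) - 96)² - 1*3818 = (√33 - 96)² - 3818 = (-96 + √33)² - 3818 = -3818 + (-96 + √33)²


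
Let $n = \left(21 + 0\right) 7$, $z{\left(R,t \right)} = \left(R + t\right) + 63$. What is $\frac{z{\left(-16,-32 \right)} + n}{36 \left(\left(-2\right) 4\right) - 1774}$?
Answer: $- \frac{81}{1031} \approx -0.078565$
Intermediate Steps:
$z{\left(R,t \right)} = 63 + R + t$
$n = 147$ ($n = 21 \cdot 7 = 147$)
$\frac{z{\left(-16,-32 \right)} + n}{36 \left(\left(-2\right) 4\right) - 1774} = \frac{\left(63 - 16 - 32\right) + 147}{36 \left(\left(-2\right) 4\right) - 1774} = \frac{15 + 147}{36 \left(-8\right) - 1774} = \frac{162}{-288 - 1774} = \frac{162}{-2062} = 162 \left(- \frac{1}{2062}\right) = - \frac{81}{1031}$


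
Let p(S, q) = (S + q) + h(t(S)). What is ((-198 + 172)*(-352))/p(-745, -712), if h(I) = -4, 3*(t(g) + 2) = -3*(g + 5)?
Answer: -9152/1461 ≈ -6.2642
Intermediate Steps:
t(g) = -7 - g (t(g) = -2 + (-3*(g + 5))/3 = -2 + (-3*(5 + g))/3 = -2 + (-15 - 3*g)/3 = -2 + (-5 - g) = -7 - g)
p(S, q) = -4 + S + q (p(S, q) = (S + q) - 4 = -4 + S + q)
((-198 + 172)*(-352))/p(-745, -712) = ((-198 + 172)*(-352))/(-4 - 745 - 712) = -26*(-352)/(-1461) = 9152*(-1/1461) = -9152/1461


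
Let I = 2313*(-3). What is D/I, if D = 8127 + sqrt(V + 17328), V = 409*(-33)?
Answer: -301/257 - sqrt(3831)/6939 ≈ -1.1801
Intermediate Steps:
V = -13497
I = -6939
D = 8127 + sqrt(3831) (D = 8127 + sqrt(-13497 + 17328) = 8127 + sqrt(3831) ≈ 8188.9)
D/I = (8127 + sqrt(3831))/(-6939) = (8127 + sqrt(3831))*(-1/6939) = -301/257 - sqrt(3831)/6939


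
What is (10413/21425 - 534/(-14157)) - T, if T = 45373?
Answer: -4587364928878/101104575 ≈ -45373.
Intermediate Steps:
(10413/21425 - 534/(-14157)) - T = (10413/21425 - 534/(-14157)) - 1*45373 = (10413*(1/21425) - 534*(-1/14157)) - 45373 = (10413/21425 + 178/4719) - 45373 = 52952597/101104575 - 45373 = -4587364928878/101104575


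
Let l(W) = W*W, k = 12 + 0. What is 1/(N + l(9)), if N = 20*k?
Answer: 1/321 ≈ 0.0031153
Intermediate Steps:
k = 12
l(W) = W²
N = 240 (N = 20*12 = 240)
1/(N + l(9)) = 1/(240 + 9²) = 1/(240 + 81) = 1/321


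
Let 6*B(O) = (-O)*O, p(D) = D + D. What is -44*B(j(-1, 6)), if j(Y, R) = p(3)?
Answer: 264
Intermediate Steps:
p(D) = 2*D
j(Y, R) = 6 (j(Y, R) = 2*3 = 6)
B(O) = -O²/6 (B(O) = ((-O)*O)/6 = (-O²)/6 = -O²/6)
-44*B(j(-1, 6)) = -(-22)*6²/3 = -(-22)*36/3 = -44*(-6) = 264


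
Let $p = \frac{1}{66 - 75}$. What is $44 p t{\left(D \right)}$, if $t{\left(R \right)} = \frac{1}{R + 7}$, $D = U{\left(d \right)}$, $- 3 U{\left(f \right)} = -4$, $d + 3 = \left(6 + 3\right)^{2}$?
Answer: $- \frac{44}{75} \approx -0.58667$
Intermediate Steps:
$d = 78$ ($d = -3 + \left(6 + 3\right)^{2} = -3 + 9^{2} = -3 + 81 = 78$)
$U{\left(f \right)} = \frac{4}{3}$ ($U{\left(f \right)} = \left(- \frac{1}{3}\right) \left(-4\right) = \frac{4}{3}$)
$D = \frac{4}{3} \approx 1.3333$
$p = - \frac{1}{9}$ ($p = \frac{1}{-9} = - \frac{1}{9} \approx -0.11111$)
$t{\left(R \right)} = \frac{1}{7 + R}$
$44 p t{\left(D \right)} = \frac{44 \left(- \frac{1}{9}\right)}{7 + \frac{4}{3}} = - \frac{44}{9 \cdot \frac{25}{3}} = \left(- \frac{44}{9}\right) \frac{3}{25} = - \frac{44}{75}$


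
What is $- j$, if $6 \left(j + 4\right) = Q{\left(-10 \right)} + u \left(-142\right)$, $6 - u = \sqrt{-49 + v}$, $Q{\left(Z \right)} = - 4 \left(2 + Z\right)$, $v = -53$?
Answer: $\frac{422}{3} - \frac{71 i \sqrt{102}}{3} \approx 140.67 - 239.02 i$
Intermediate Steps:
$Q{\left(Z \right)} = -8 - 4 Z$
$u = 6 - i \sqrt{102}$ ($u = 6 - \sqrt{-49 - 53} = 6 - \sqrt{-102} = 6 - i \sqrt{102} \approx 6.0 - 10.1 i$)
$j = - \frac{422}{3} + \frac{71 i \sqrt{102}}{3}$ ($j = -4 + \frac{\left(-8 - -40\right) + \left(6 - i \sqrt{102}\right) \left(-142\right)}{6} = -4 + \frac{\left(-8 + 40\right) - \left(852 - 142 i \sqrt{102}\right)}{6} = -4 + \frac{32 - \left(852 - 142 i \sqrt{102}\right)}{6} = -4 + \frac{-820 + 142 i \sqrt{102}}{6} = -4 - \left(\frac{410}{3} - \frac{71 i \sqrt{102}}{3}\right) = - \frac{422}{3} + \frac{71 i \sqrt{102}}{3} \approx -140.67 + 239.02 i$)
$- j = - (- \frac{422}{3} + \frac{71 i \sqrt{102}}{3}) = \frac{422}{3} - \frac{71 i \sqrt{102}}{3}$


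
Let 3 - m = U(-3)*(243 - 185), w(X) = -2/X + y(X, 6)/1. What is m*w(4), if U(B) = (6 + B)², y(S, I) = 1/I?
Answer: 173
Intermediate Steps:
w(X) = ⅙ - 2/X (w(X) = -2/X + 1/(6*1) = -2/X + (⅙)*1 = -2/X + ⅙ = ⅙ - 2/X)
m = -519 (m = 3 - (6 - 3)²*(243 - 185) = 3 - 3²*58 = 3 - 9*58 = 3 - 1*522 = 3 - 522 = -519)
m*w(4) = -173*(-12 + 4)/(2*4) = -173*(-8)/(2*4) = -519*(-⅓) = 173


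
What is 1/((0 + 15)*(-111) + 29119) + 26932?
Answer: 739391129/27454 ≈ 26932.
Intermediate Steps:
1/((0 + 15)*(-111) + 29119) + 26932 = 1/(15*(-111) + 29119) + 26932 = 1/(-1665 + 29119) + 26932 = 1/27454 + 26932 = 739391129/27454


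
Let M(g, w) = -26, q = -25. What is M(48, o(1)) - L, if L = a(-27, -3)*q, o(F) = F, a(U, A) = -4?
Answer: -126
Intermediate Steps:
L = 100 (L = -4*(-25) = 100)
M(48, o(1)) - L = -26 - 1*100 = -26 - 100 = -126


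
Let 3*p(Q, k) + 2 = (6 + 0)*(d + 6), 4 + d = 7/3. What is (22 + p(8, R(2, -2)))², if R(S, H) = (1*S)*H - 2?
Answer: 900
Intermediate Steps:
R(S, H) = -2 + H*S (R(S, H) = S*H - 2 = H*S - 2 = -2 + H*S)
d = -5/3 (d = -4 + 7/3 = -5/3 ≈ -1.6667)
p(Q, k) = 8 (p(Q, k) = -⅔ + ((6 + 0)*(-5/3 + 6))/3 = -⅔ + (6*(13/3))/3 = -⅔ + (⅓)*26 = -⅔ + 26/3 = 8)
(22 + p(8, R(2, -2)))² = (22 + 8)² = 30² = 900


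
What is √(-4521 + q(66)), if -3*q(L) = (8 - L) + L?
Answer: I*√40713/3 ≈ 67.258*I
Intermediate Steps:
q(L) = -8/3 (q(L) = -((8 - L) + L)/3 = -⅓*8 = -8/3)
√(-4521 + q(66)) = √(-4521 - 8/3) = √(-13571/3) = I*√40713/3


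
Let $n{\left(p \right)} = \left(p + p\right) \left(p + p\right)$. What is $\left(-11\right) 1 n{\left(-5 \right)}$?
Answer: $-1100$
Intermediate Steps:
$n{\left(p \right)} = 4 p^{2}$ ($n{\left(p \right)} = 2 p 2 p = 4 p^{2}$)
$\left(-11\right) 1 n{\left(-5 \right)} = \left(-11\right) 1 \cdot 4 \left(-5\right)^{2} = - 11 \cdot 4 \cdot 25 = \left(-11\right) 100 = -1100$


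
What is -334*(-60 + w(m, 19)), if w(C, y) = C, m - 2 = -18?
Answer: 25384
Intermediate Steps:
m = -16 (m = 2 - 18 = -16)
-334*(-60 + w(m, 19)) = -334*(-60 - 16) = -334*(-76) = 25384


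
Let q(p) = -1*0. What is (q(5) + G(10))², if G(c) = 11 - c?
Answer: 1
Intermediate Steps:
q(p) = 0
(q(5) + G(10))² = (0 + (11 - 1*10))² = (0 + (11 - 10))² = (0 + 1)² = 1² = 1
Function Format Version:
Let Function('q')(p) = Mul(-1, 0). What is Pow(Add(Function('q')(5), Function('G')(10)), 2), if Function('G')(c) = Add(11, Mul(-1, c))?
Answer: 1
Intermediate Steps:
Function('q')(p) = 0
Pow(Add(Function('q')(5), Function('G')(10)), 2) = Pow(Add(0, Add(11, Mul(-1, 10))), 2) = Pow(Add(0, Add(11, -10)), 2) = Pow(Add(0, 1), 2) = Pow(1, 2) = 1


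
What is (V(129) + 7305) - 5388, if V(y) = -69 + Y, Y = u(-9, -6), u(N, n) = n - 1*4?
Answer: 1838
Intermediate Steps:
u(N, n) = -4 + n (u(N, n) = n - 4 = -4 + n)
Y = -10 (Y = -4 - 6 = -10)
V(y) = -79 (V(y) = -69 - 10 = -79)
(V(129) + 7305) - 5388 = (-79 + 7305) - 5388 = 7226 - 5388 = 1838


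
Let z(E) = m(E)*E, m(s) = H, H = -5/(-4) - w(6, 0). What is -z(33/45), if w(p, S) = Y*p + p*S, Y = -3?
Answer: -847/60 ≈ -14.117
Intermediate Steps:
w(p, S) = -3*p + S*p (w(p, S) = -3*p + p*S = -3*p + S*p)
H = 77/4 (H = -5/(-4) - 6*(-3 + 0) = -5*(-¼) - 6*(-3) = 5/4 - 1*(-18) = 5/4 + 18 = 77/4 ≈ 19.250)
m(s) = 77/4
z(E) = 77*E/4
-z(33/45) = -77*33/45/4 = -77*33*(1/45)/4 = -77*11/(4*15) = -1*847/60 = -847/60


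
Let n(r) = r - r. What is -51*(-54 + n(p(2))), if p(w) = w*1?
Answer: 2754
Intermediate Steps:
p(w) = w
n(r) = 0
-51*(-54 + n(p(2))) = -51*(-54 + 0) = -51*(-54) = 2754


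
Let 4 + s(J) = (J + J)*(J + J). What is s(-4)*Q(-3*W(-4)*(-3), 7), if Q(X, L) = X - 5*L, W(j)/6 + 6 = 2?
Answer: -15060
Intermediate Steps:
W(j) = -24 (W(j) = -36 + 6*2 = -36 + 12 = -24)
s(J) = -4 + 4*J² (s(J) = -4 + (J + J)*(J + J) = -4 + (2*J)*(2*J) = -4 + 4*J²)
s(-4)*Q(-3*W(-4)*(-3), 7) = (-4 + 4*(-4)²)*(-3*(-24)*(-3) - 5*7) = (-4 + 4*16)*(72*(-3) - 35) = (-4 + 64)*(-216 - 35) = 60*(-251) = -15060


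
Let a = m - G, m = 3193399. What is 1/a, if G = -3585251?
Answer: 1/6778650 ≈ 1.4752e-7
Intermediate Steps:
a = 6778650 (a = 3193399 - 1*(-3585251) = 3193399 + 3585251 = 6778650)
1/a = 1/6778650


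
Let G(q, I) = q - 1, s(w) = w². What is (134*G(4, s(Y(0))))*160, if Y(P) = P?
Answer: 64320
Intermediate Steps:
G(q, I) = -1 + q
(134*G(4, s(Y(0))))*160 = (134*(-1 + 4))*160 = (134*3)*160 = 402*160 = 64320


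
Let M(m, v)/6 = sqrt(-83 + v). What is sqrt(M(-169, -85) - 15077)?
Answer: sqrt(-15077 + 12*I*sqrt(42)) ≈ 0.3167 + 122.79*I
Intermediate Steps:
M(m, v) = 6*sqrt(-83 + v)
sqrt(M(-169, -85) - 15077) = sqrt(6*sqrt(-83 - 85) - 15077) = sqrt(6*sqrt(-168) - 15077) = sqrt(6*(2*I*sqrt(42)) - 15077) = sqrt(12*I*sqrt(42) - 15077) = sqrt(-15077 + 12*I*sqrt(42))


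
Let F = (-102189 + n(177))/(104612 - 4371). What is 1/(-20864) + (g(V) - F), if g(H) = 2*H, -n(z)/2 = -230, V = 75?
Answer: 315836607215/2091428224 ≈ 151.01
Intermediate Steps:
n(z) = 460 (n(z) = -2*(-230) = 460)
F = -101729/100241 (F = (-102189 + 460)/(104612 - 4371) = -101729/100241 ≈ -1.0148)
1/(-20864) + (g(V) - F) = 1/(-20864) + (2*75 - 1*(-101729/100241)) = -1/20864 + (150 + 101729/100241) = -1/20864 + 15137879/100241 = 315836607215/2091428224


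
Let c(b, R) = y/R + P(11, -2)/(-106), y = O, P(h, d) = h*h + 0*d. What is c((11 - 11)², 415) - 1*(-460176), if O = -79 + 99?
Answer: 4048618829/8798 ≈ 4.6018e+5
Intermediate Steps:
O = 20
P(h, d) = h² (P(h, d) = h² + 0 = h²)
y = 20
c(b, R) = -121/106 + 20/R (c(b, R) = 20/R + 11²/(-106) = 20/R + 121*(-1/106) = 20/R - 121/106 = -121/106 + 20/R)
c((11 - 11)², 415) - 1*(-460176) = (-121/106 + 20/415) - 1*(-460176) = (-121/106 + 20*(1/415)) + 460176 = (-121/106 + 4/83) + 460176 = -9619/8798 + 460176 = 4048618829/8798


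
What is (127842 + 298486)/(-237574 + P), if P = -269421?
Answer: -426328/506995 ≈ -0.84089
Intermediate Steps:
(127842 + 298486)/(-237574 + P) = (127842 + 298486)/(-237574 - 269421) = 426328/(-506995) = 426328*(-1/506995) = -426328/506995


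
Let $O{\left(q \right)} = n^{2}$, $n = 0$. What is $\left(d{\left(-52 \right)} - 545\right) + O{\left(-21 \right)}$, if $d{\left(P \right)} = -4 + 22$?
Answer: $-527$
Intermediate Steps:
$O{\left(q \right)} = 0$ ($O{\left(q \right)} = 0^{2} = 0$)
$d{\left(P \right)} = 18$
$\left(d{\left(-52 \right)} - 545\right) + O{\left(-21 \right)} = \left(18 - 545\right) + 0 = -527 + 0 = -527$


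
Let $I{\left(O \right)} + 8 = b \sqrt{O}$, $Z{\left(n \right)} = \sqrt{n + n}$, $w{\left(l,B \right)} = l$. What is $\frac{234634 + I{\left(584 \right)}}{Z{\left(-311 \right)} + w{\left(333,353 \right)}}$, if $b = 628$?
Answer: $\frac{78130458}{111511} + \frac{418248 \sqrt{146}}{111511} - \frac{234626 i \sqrt{622}}{111511} - \frac{2512 i \sqrt{22703}}{111511} \approx 745.97 - 55.869 i$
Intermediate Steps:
$Z{\left(n \right)} = \sqrt{2} \sqrt{n}$ ($Z{\left(n \right)} = \sqrt{2 n} = \sqrt{2} \sqrt{n}$)
$I{\left(O \right)} = -8 + 628 \sqrt{O}$
$\frac{234634 + I{\left(584 \right)}}{Z{\left(-311 \right)} + w{\left(333,353 \right)}} = \frac{234634 - \left(8 - 628 \sqrt{584}\right)}{\sqrt{2} \sqrt{-311} + 333} = \frac{234634 - \left(8 - 628 \cdot 2 \sqrt{146}\right)}{\sqrt{2} i \sqrt{311} + 333} = \frac{234634 - \left(8 - 1256 \sqrt{146}\right)}{i \sqrt{622} + 333} = \frac{234626 + 1256 \sqrt{146}}{333 + i \sqrt{622}}$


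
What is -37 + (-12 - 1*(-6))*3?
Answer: -55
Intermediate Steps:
-37 + (-12 - 1*(-6))*3 = -37 + (-12 + 6)*3 = -37 - 6*3 = -37 - 18 = -55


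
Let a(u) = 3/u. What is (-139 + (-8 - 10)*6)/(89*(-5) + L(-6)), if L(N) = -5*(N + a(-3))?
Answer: 247/410 ≈ 0.60244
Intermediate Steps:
L(N) = 5 - 5*N (L(N) = -5*(N + 3/(-3)) = -5*(N + 3*(-⅓)) = -5*(N - 1) = -5*(-1 + N) = 5 - 5*N)
(-139 + (-8 - 10)*6)/(89*(-5) + L(-6)) = (-139 + (-8 - 10)*6)/(89*(-5) + (5 - 5*(-6))) = (-139 - 18*6)/(-445 + (5 + 30)) = (-139 - 108)/(-445 + 35) = -247/(-410) = -247*(-1/410) = 247/410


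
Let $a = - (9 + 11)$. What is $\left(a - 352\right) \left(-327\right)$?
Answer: $121644$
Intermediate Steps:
$a = -20$ ($a = \left(-1\right) 20 = -20$)
$\left(a - 352\right) \left(-327\right) = \left(-20 - 352\right) \left(-327\right) = \left(-372\right) \left(-327\right) = 121644$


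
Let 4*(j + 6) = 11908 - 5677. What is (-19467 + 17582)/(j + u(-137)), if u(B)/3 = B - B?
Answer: -7540/6207 ≈ -1.2148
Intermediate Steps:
j = 6207/4 (j = -6 + (11908 - 5677)/4 = -6 + (¼)*6231 = -6 + 6231/4 = 6207/4 ≈ 1551.8)
u(B) = 0 (u(B) = 3*(B - B) = 3*0 = 0)
(-19467 + 17582)/(j + u(-137)) = (-19467 + 17582)/(6207/4 + 0) = -1885/6207/4 = -1885*4/6207 = -7540/6207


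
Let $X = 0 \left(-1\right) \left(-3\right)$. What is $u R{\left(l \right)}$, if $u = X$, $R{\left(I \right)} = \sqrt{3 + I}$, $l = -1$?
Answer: $0$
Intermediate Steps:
$X = 0$ ($X = 0 \left(-3\right) = 0$)
$u = 0$
$u R{\left(l \right)} = 0 \sqrt{3 - 1} = 0 \sqrt{2} = 0$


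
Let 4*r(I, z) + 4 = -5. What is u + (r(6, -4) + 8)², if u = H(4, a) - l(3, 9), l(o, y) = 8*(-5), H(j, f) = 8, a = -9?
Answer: 1297/16 ≈ 81.063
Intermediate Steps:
r(I, z) = -9/4 (r(I, z) = -1 + (¼)*(-5) = -1 - 5/4 = -9/4)
l(o, y) = -40
u = 48 (u = 8 - 1*(-40) = 8 + 40 = 48)
u + (r(6, -4) + 8)² = 48 + (-9/4 + 8)² = 48 + (23/4)² = 48 + 529/16 = 1297/16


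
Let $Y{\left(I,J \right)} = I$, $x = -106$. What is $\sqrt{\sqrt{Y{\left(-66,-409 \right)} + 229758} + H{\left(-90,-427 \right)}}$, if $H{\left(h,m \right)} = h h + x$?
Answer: $\sqrt{7994 + 2 \sqrt{57423}} \approx 92.05$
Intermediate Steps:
$H{\left(h,m \right)} = -106 + h^{2}$ ($H{\left(h,m \right)} = h h - 106 = h^{2} - 106 = -106 + h^{2}$)
$\sqrt{\sqrt{Y{\left(-66,-409 \right)} + 229758} + H{\left(-90,-427 \right)}} = \sqrt{\sqrt{-66 + 229758} - \left(106 - \left(-90\right)^{2}\right)} = \sqrt{\sqrt{229692} + \left(-106 + 8100\right)} = \sqrt{2 \sqrt{57423} + 7994} = \sqrt{7994 + 2 \sqrt{57423}}$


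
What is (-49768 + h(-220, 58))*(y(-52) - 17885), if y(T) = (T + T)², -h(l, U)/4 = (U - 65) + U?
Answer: 353252068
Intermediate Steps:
h(l, U) = 260 - 8*U (h(l, U) = -4*((U - 65) + U) = -4*((-65 + U) + U) = -4*(-65 + 2*U) = 260 - 8*U)
y(T) = 4*T² (y(T) = (2*T)² = 4*T²)
(-49768 + h(-220, 58))*(y(-52) - 17885) = (-49768 + (260 - 8*58))*(4*(-52)² - 17885) = (-49768 + (260 - 464))*(4*2704 - 17885) = (-49768 - 204)*(10816 - 17885) = -49972*(-7069) = 353252068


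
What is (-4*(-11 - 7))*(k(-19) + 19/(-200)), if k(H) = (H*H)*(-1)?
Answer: -649971/25 ≈ -25999.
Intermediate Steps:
k(H) = -H² (k(H) = H²*(-1) = -H²)
(-4*(-11 - 7))*(k(-19) + 19/(-200)) = (-4*(-11 - 7))*(-1*(-19)² + 19/(-200)) = (-4*(-18))*(-1*361 + 19*(-1/200)) = 72*(-361 - 19/200) = 72*(-72219/200) = -649971/25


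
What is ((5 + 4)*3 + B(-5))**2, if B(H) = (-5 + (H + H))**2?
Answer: 63504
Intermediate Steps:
B(H) = (-5 + 2*H)**2
((5 + 4)*3 + B(-5))**2 = ((5 + 4)*3 + (-5 + 2*(-5))**2)**2 = (9*3 + (-5 - 10)**2)**2 = (27 + (-15)**2)**2 = (27 + 225)**2 = 252**2 = 63504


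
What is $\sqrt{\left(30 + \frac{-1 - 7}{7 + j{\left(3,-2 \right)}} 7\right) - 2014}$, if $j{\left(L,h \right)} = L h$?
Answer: $2 i \sqrt{510} \approx 45.166 i$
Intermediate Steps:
$\sqrt{\left(30 + \frac{-1 - 7}{7 + j{\left(3,-2 \right)}} 7\right) - 2014} = \sqrt{\left(30 + \frac{-1 - 7}{7 + 3 \left(-2\right)} 7\right) - 2014} = \sqrt{\left(30 + - \frac{8}{7 - 6} \cdot 7\right) - 2014} = \sqrt{\left(30 + - \frac{8}{1} \cdot 7\right) - 2014} = \sqrt{\left(30 + \left(-8\right) 1 \cdot 7\right) - 2014} = \sqrt{\left(30 - 56\right) - 2014} = \sqrt{-26 - 2014} = \sqrt{-2040} = 2 i \sqrt{510}$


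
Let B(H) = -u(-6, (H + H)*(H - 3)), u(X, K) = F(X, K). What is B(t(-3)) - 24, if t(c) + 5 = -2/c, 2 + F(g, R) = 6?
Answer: -28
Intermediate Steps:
F(g, R) = 4 (F(g, R) = -2 + 6 = 4)
u(X, K) = 4
t(c) = -5 - 2/c
B(H) = -4 (B(H) = -1*4 = -4)
B(t(-3)) - 24 = -4 - 24 = -28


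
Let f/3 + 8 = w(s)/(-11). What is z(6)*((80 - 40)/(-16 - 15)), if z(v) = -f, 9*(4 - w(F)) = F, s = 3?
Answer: -1000/31 ≈ -32.258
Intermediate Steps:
w(F) = 4 - F/9
f = -25 (f = -24 + 3*((4 - ⅑*3)/(-11)) = -24 + 3*((4 - ⅓)*(-1/11)) = -24 + 3*((11/3)*(-1/11)) = -24 + 3*(-⅓) = -24 - 1 = -25)
z(v) = 25 (z(v) = -1*(-25) = 25)
z(6)*((80 - 40)/(-16 - 15)) = 25*((80 - 40)/(-16 - 15)) = 25*(40/(-31)) = 25*(40*(-1/31)) = 25*(-40/31) = -1000/31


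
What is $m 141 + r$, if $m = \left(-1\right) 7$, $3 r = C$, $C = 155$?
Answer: $- \frac{2806}{3} \approx -935.33$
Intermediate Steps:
$r = \frac{155}{3}$ ($r = \frac{1}{3} \cdot 155 = \frac{155}{3} \approx 51.667$)
$m = -7$
$m 141 + r = \left(-7\right) 141 + \frac{155}{3} = -987 + \frac{155}{3} = - \frac{2806}{3}$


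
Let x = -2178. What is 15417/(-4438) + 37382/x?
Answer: -99739771/4832982 ≈ -20.637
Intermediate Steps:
15417/(-4438) + 37382/x = 15417/(-4438) + 37382/(-2178) = 15417*(-1/4438) + 37382*(-1/2178) = -15417/4438 - 18691/1089 = -99739771/4832982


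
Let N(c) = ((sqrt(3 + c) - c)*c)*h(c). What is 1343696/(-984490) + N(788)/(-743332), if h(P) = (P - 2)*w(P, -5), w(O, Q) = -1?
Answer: -60186369357904/91475365085 + 154842*sqrt(791)/185833 ≈ -634.52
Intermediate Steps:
h(P) = 2 - P (h(P) = (P - 2)*(-1) = (-2 + P)*(-1) = 2 - P)
N(c) = c*(2 - c)*(sqrt(3 + c) - c) (N(c) = ((sqrt(3 + c) - c)*c)*(2 - c) = (c*(sqrt(3 + c) - c))*(2 - c) = c*(2 - c)*(sqrt(3 + c) - c))
1343696/(-984490) + N(788)/(-743332) = 1343696/(-984490) + (788*(-2 + 788)*(788 - sqrt(3 + 788)))/(-743332) = 1343696*(-1/984490) + (788*786*(788 - sqrt(791)))*(-1/743332) = -671848/492245 + (488061984 - 619368*sqrt(791))*(-1/743332) = -671848/492245 + (-122015496/185833 + 154842*sqrt(791)/185833) = -60186369357904/91475365085 + 154842*sqrt(791)/185833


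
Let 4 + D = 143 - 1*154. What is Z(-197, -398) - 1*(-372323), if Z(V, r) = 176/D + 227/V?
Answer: 1100176388/2955 ≈ 3.7231e+5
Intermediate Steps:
D = -15 (D = -4 + (143 - 1*154) = -4 + (143 - 154) = -4 - 11 = -15)
Z(V, r) = -176/15 + 227/V (Z(V, r) = 176/(-15) + 227/V = 176*(-1/15) + 227/V = -176/15 + 227/V)
Z(-197, -398) - 1*(-372323) = (-176/15 + 227/(-197)) - 1*(-372323) = (-176/15 + 227*(-1/197)) + 372323 = (-176/15 - 227/197) + 372323 = -38077/2955 + 372323 = 1100176388/2955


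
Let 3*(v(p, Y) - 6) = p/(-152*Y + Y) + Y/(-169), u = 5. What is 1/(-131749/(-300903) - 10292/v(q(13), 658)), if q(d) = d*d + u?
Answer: -35632943189799/77986642810584311 ≈ -0.00045691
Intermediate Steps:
q(d) = 5 + d² (q(d) = d*d + 5 = d² + 5 = 5 + d²)
v(p, Y) = 6 - Y/507 - p/(453*Y) (v(p, Y) = 6 + (p/(-152*Y + Y) + Y/(-169))/3 = 6 + (p/((-151*Y)) + Y*(-1/169))/3 = 6 + (p*(-1/(151*Y)) - Y/169)/3 = 6 + (-p/(151*Y) - Y/169)/3 = 6 + (-Y/169 - p/(151*Y))/3 = 6 + (-Y/507 - p/(453*Y)) = 6 - Y/507 - p/(453*Y))
1/(-131749/(-300903) - 10292/v(q(13), 658)) = 1/(-131749/(-300903) - 10292/(6 - 1/507*658 - 1/453*(5 + 13²)/658)) = 1/(-131749*(-1/300903) - 10292/(6 - 658/507 - 1/453*(5 + 169)*1/658)) = 1/(131749/300903 - 10292/(6 - 658/507 - 1/453*174*1/658)) = 1/(131749/300903 - 10292/(6 - 658/507 - 29/49679)) = 1/(131749/300903 - 10292/118420033/25187253) = 1/(131749/300903 - 10292*25187253/118420033) = 1/(131749/300903 - 259227207876/118420033) = 1/(-77986642810584311/35632943189799) = -35632943189799/77986642810584311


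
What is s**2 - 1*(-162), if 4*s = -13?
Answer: 2761/16 ≈ 172.56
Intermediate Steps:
s = -13/4 (s = (1/4)*(-13) = -13/4 ≈ -3.2500)
s**2 - 1*(-162) = (-13/4)**2 - 1*(-162) = 169/16 + 162 = 2761/16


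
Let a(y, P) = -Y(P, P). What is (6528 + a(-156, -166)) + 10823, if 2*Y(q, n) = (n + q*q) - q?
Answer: 3573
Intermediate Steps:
Y(q, n) = n/2 + q**2/2 - q/2 (Y(q, n) = ((n + q*q) - q)/2 = ((n + q**2) - q)/2 = (n + q**2 - q)/2 = n/2 + q**2/2 - q/2)
a(y, P) = -P**2/2 (a(y, P) = -(P/2 + P**2/2 - P/2) = -P**2/2)
(6528 + a(-156, -166)) + 10823 = (6528 - 1/2*(-166)**2) + 10823 = (6528 - 1/2*27556) + 10823 = (6528 - 13778) + 10823 = -7250 + 10823 = 3573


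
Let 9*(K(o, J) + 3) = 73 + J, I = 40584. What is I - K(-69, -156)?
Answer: 365366/9 ≈ 40596.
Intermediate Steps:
K(o, J) = 46/9 + J/9 (K(o, J) = -3 + (73 + J)/9 = -3 + (73/9 + J/9) = 46/9 + J/9)
I - K(-69, -156) = 40584 - (46/9 + (⅑)*(-156)) = 40584 - (46/9 - 52/3) = 40584 - 1*(-110/9) = 40584 + 110/9 = 365366/9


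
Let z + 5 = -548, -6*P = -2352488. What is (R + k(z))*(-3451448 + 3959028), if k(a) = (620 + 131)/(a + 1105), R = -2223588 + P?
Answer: -128289693935455/138 ≈ -9.2963e+11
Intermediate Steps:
P = 1176244/3 (P = -1/6*(-2352488) = 1176244/3 ≈ 3.9208e+5)
R = -5494520/3 (R = -2223588 + 1176244/3 = -5494520/3 ≈ -1.8315e+6)
z = -553 (z = -5 - 548 = -553)
k(a) = 751/(1105 + a)
(R + k(z))*(-3451448 + 3959028) = (-5494520/3 + 751/(1105 - 553))*(-3451448 + 3959028) = (-5494520/3 + 751/552)*507580 = -1010990929/552*507580 = -128289693935455/138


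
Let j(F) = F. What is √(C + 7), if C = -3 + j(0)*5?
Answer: 2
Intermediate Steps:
C = -3 (C = -3 + 0*5 = -3 + 0 = -3)
√(C + 7) = √(-3 + 7) = √4 = 2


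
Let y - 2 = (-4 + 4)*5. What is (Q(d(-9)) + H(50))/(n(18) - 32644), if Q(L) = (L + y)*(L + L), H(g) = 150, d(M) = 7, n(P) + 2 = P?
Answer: -23/2719 ≈ -0.0084590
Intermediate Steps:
n(P) = -2 + P
y = 2 (y = 2 + (-4 + 4)*5 = 2 + 0*5 = 2 + 0 = 2)
Q(L) = 2*L*(2 + L) (Q(L) = (L + 2)*(L + L) = (2 + L)*(2*L) = 2*L*(2 + L))
(Q(d(-9)) + H(50))/(n(18) - 32644) = (2*7*(2 + 7) + 150)/((-2 + 18) - 32644) = (2*7*9 + 150)/(16 - 32644) = (126 + 150)/(-32628) = 276*(-1/32628) = -23/2719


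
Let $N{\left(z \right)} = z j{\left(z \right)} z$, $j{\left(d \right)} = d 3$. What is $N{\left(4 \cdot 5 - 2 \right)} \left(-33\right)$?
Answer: $-577368$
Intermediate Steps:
$j{\left(d \right)} = 3 d$
$N{\left(z \right)} = 3 z^{3}$ ($N{\left(z \right)} = z 3 z z = 3 z^{2} z = 3 z^{3}$)
$N{\left(4 \cdot 5 - 2 \right)} \left(-33\right) = 3 \left(4 \cdot 5 - 2\right)^{3} \left(-33\right) = 3 \left(20 - 2\right)^{3} \left(-33\right) = 3 \cdot 18^{3} \left(-33\right) = 3 \cdot 5832 \left(-33\right) = 17496 \left(-33\right) = -577368$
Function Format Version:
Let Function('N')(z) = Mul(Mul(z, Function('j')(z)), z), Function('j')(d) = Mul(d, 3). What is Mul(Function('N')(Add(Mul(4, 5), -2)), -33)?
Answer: -577368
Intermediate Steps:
Function('j')(d) = Mul(3, d)
Function('N')(z) = Mul(3, Pow(z, 3)) (Function('N')(z) = Mul(Mul(z, Mul(3, z)), z) = Mul(Mul(3, Pow(z, 2)), z) = Mul(3, Pow(z, 3)))
Mul(Function('N')(Add(Mul(4, 5), -2)), -33) = Mul(Mul(3, Pow(Add(Mul(4, 5), -2), 3)), -33) = Mul(Mul(3, Pow(Add(20, -2), 3)), -33) = Mul(Mul(3, Pow(18, 3)), -33) = Mul(Mul(3, 5832), -33) = Mul(17496, -33) = -577368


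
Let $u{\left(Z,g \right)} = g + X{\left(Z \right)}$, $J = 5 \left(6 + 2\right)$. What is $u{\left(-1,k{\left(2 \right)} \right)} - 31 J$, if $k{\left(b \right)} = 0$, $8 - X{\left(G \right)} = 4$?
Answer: $-1236$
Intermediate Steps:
$X{\left(G \right)} = 4$ ($X{\left(G \right)} = 8 - 4 = 4$)
$J = 40$ ($J = 5 \cdot 8 = 40$)
$u{\left(Z,g \right)} = 4 + g$ ($u{\left(Z,g \right)} = g + 4 = 4 + g$)
$u{\left(-1,k{\left(2 \right)} \right)} - 31 J = \left(4 + 0\right) - 1240 = 4 - 1240 = -1236$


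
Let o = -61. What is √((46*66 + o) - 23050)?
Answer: 5*I*√803 ≈ 141.69*I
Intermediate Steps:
√((46*66 + o) - 23050) = √((46*66 - 61) - 23050) = √((3036 - 61) - 23050) = √(2975 - 23050) = √(-20075) = 5*I*√803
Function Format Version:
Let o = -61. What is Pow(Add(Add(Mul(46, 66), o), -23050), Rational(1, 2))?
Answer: Mul(5, I, Pow(803, Rational(1, 2))) ≈ Mul(141.69, I)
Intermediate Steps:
Pow(Add(Add(Mul(46, 66), o), -23050), Rational(1, 2)) = Pow(Add(Add(Mul(46, 66), -61), -23050), Rational(1, 2)) = Pow(Add(Add(3036, -61), -23050), Rational(1, 2)) = Pow(Add(2975, -23050), Rational(1, 2)) = Pow(-20075, Rational(1, 2)) = Mul(5, I, Pow(803, Rational(1, 2)))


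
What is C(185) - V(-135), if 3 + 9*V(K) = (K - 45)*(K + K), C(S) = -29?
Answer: -16286/3 ≈ -5428.7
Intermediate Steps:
V(K) = -⅓ + 2*K*(-45 + K)/9 (V(K) = -⅓ + ((K - 45)*(K + K))/9 = -⅓ + ((-45 + K)*(2*K))/9 = -⅓ + (2*K*(-45 + K))/9 = -⅓ + 2*K*(-45 + K)/9)
C(185) - V(-135) = -29 - (-⅓ - 10*(-135) + (2/9)*(-135)²) = -29 - (-⅓ + 1350 + (2/9)*18225) = -29 - (-⅓ + 1350 + 4050) = -29 - 1*16199/3 = -29 - 16199/3 = -16286/3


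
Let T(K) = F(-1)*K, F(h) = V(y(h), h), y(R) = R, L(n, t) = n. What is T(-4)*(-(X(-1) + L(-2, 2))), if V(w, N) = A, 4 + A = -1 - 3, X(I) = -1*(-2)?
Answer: 0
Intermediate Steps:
X(I) = 2
A = -8 (A = -4 + (-1 - 3) = -4 - 4 = -8)
V(w, N) = -8
F(h) = -8
T(K) = -8*K
T(-4)*(-(X(-1) + L(-2, 2))) = (-8*(-4))*(-(2 - 2)) = 32*(-1*0) = 32*0 = 0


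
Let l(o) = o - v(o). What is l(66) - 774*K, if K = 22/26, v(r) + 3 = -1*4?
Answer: -7565/13 ≈ -581.92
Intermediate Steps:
v(r) = -7 (v(r) = -3 - 1*4 = -3 - 4 = -7)
K = 11/13 (K = 22*(1/26) = 11/13 ≈ 0.84615)
l(o) = 7 + o (l(o) = o - 1*(-7) = o + 7 = 7 + o)
l(66) - 774*K = (7 + 66) - 774*11/13 = 73 - 8514/13 = -7565/13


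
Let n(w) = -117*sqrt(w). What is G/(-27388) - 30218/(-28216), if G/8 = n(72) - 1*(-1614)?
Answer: 57910699/96597476 + 1404*sqrt(2)/6847 ≈ 0.88949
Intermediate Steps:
G = 12912 - 5616*sqrt(2) (G = 8*(-702*sqrt(2) - 1*(-1614)) = 8*(-702*sqrt(2) + 1614) = 8*(1614 - 702*sqrt(2)) = 12912 - 5616*sqrt(2) ≈ 4969.8)
G/(-27388) - 30218/(-28216) = (12912 - 5616*sqrt(2))/(-27388) - 30218/(-28216) = (12912 - 5616*sqrt(2))*(-1/27388) - 30218*(-1/28216) = (-3228/6847 + 1404*sqrt(2)/6847) + 15109/14108 = 57910699/96597476 + 1404*sqrt(2)/6847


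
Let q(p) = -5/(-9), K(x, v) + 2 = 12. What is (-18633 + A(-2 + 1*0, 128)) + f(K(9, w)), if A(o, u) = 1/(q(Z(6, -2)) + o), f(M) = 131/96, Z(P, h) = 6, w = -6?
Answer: -23253145/1248 ≈ -18632.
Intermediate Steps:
K(x, v) = 10 (K(x, v) = -2 + 12 = 10)
q(p) = 5/9 (q(p) = -5*(-⅑) = 5/9)
f(M) = 131/96 (f(M) = 131*(1/96) = 131/96)
A(o, u) = 1/(5/9 + o)
(-18633 + A(-2 + 1*0, 128)) + f(K(9, w)) = (-18633 + 9/(5 + 9*(-2 + 1*0))) + 131/96 = (-18633 + 9/(5 + 9*(-2 + 0))) + 131/96 = (-18633 + 9/(5 + 9*(-2))) + 131/96 = (-18633 + 9/(5 - 18)) + 131/96 = (-18633 + 9/(-13)) + 131/96 = (-18633 + 9*(-1/13)) + 131/96 = (-18633 - 9/13) + 131/96 = -242238/13 + 131/96 = -23253145/1248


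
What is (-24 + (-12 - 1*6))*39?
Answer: -1638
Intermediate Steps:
(-24 + (-12 - 1*6))*39 = (-24 + (-12 - 6))*39 = (-24 - 18)*39 = -42*39 = -1638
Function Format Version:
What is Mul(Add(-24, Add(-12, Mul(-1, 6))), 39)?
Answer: -1638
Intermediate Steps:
Mul(Add(-24, Add(-12, Mul(-1, 6))), 39) = Mul(Add(-24, Add(-12, -6)), 39) = Mul(Add(-24, -18), 39) = Mul(-42, 39) = -1638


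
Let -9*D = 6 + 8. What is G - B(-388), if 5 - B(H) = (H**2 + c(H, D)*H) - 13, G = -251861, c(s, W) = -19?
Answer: -93963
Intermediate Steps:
D = -14/9 (D = -(6 + 8)/9 = -1/9*14 = -14/9 ≈ -1.5556)
B(H) = 18 - H**2 + 19*H (B(H) = 5 - ((H**2 - 19*H) - 13) = 5 - (-13 + H**2 - 19*H) = 5 + (13 - H**2 + 19*H) = 18 - H**2 + 19*H)
G - B(-388) = -251861 - (18 - 1*(-388)**2 + 19*(-388)) = -251861 - (18 - 1*150544 - 7372) = -251861 - (18 - 150544 - 7372) = -251861 - 1*(-157898) = -251861 + 157898 = -93963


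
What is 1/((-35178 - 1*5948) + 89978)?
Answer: 1/48852 ≈ 2.0470e-5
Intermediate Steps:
1/((-35178 - 1*5948) + 89978) = 1/((-35178 - 5948) + 89978) = 1/(-41126 + 89978) = 1/48852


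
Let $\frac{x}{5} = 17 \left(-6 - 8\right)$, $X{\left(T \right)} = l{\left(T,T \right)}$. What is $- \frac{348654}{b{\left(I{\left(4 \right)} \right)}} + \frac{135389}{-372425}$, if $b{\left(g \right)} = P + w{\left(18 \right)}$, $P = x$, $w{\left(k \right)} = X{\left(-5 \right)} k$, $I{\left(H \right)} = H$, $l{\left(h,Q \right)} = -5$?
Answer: $\frac{12967416803}{47670400} \approx 272.02$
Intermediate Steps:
$X{\left(T \right)} = -5$
$w{\left(k \right)} = - 5 k$
$x = -1190$ ($x = 5 \cdot 17 \left(-6 - 8\right) = 5 \cdot 17 \left(-14\right) = 5 \left(-238\right) = -1190$)
$P = -1190$
$b{\left(g \right)} = -1280$ ($b{\left(g \right)} = -1190 - 90 = -1280$)
$- \frac{348654}{b{\left(I{\left(4 \right)} \right)}} + \frac{135389}{-372425} = - \frac{348654}{-1280} + \frac{135389}{-372425} = \left(-348654\right) \left(- \frac{1}{1280}\right) + 135389 \left(- \frac{1}{372425}\right) = \frac{174327}{640} - \frac{135389}{372425} = \frac{12967416803}{47670400}$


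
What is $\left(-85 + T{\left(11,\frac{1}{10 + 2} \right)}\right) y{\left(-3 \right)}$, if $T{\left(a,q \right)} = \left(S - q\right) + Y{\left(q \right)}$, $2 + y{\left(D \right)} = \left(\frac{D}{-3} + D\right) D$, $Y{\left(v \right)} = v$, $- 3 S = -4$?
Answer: $- \frac{1004}{3} \approx -334.67$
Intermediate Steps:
$S = \frac{4}{3}$ ($S = \left(- \frac{1}{3}\right) \left(-4\right) = \frac{4}{3} \approx 1.3333$)
$y{\left(D \right)} = -2 + \frac{2 D^{2}}{3}$ ($y{\left(D \right)} = -2 + \left(\frac{D}{-3} + D\right) D = -2 + \left(D \left(- \frac{1}{3}\right) + D\right) D = -2 + \left(- \frac{D}{3} + D\right) D = -2 + \frac{2 D}{3} D = -2 + \frac{2 D^{2}}{3}$)
$T{\left(a,q \right)} = \frac{4}{3}$ ($T{\left(a,q \right)} = \left(\frac{4}{3} - q\right) + q = \frac{4}{3}$)
$\left(-85 + T{\left(11,\frac{1}{10 + 2} \right)}\right) y{\left(-3 \right)} = \left(-85 + \frac{4}{3}\right) \left(-2 + \frac{2 \left(-3\right)^{2}}{3}\right) = - \frac{251 \left(-2 + \frac{2}{3} \cdot 9\right)}{3} = - \frac{251 \left(-2 + 6\right)}{3} = \left(- \frac{251}{3}\right) 4 = - \frac{1004}{3}$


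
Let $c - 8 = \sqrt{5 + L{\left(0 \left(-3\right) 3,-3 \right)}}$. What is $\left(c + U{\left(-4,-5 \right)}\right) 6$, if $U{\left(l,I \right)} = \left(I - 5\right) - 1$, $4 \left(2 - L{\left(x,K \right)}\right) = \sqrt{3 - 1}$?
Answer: $-18 + 3 \sqrt{28 - \sqrt{2}} \approx -2.5316$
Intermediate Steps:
$L{\left(x,K \right)} = 2 - \frac{\sqrt{2}}{4}$ ($L{\left(x,K \right)} = 2 - \frac{\sqrt{3 - 1}}{4} = 2 - \frac{\sqrt{2}}{4}$)
$U{\left(l,I \right)} = -6 + I$ ($U{\left(l,I \right)} = \left(-5 + I\right) - 1 = -6 + I$)
$c = 8 + \sqrt{7 - \frac{\sqrt{2}}{4}}$ ($c = 8 + \sqrt{5 + \left(2 - \frac{\sqrt{2}}{4}\right)} = 8 + \sqrt{7 - \frac{\sqrt{2}}{4}} \approx 10.578$)
$\left(c + U{\left(-4,-5 \right)}\right) 6 = \left(\left(8 + \frac{\sqrt{28 - \sqrt{2}}}{2}\right) - 11\right) 6 = \left(-3 + \frac{\sqrt{28 - \sqrt{2}}}{2}\right) 6 = -18 + 3 \sqrt{28 - \sqrt{2}}$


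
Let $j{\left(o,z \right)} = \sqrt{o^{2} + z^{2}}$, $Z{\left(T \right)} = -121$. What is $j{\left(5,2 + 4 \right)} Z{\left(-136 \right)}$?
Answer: $- 121 \sqrt{61} \approx -945.04$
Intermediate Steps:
$j{\left(5,2 + 4 \right)} Z{\left(-136 \right)} = \sqrt{5^{2} + \left(2 + 4\right)^{2}} \left(-121\right) = \sqrt{25 + 6^{2}} \left(-121\right) = \sqrt{25 + 36} \left(-121\right) = \sqrt{61} \left(-121\right) = - 121 \sqrt{61}$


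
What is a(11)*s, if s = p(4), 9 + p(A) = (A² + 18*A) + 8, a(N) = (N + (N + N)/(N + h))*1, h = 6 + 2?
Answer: 20097/19 ≈ 1057.7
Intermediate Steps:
h = 8
a(N) = N + 2*N/(8 + N) (a(N) = (N + (N + N)/(N + 8))*1 = (N + (2*N)/(8 + N))*1 = (N + 2*N/(8 + N))*1 = N + 2*N/(8 + N))
p(A) = -1 + A² + 18*A (p(A) = -9 + ((A² + 18*A) + 8) = -9 + (8 + A² + 18*A) = -1 + A² + 18*A)
s = 87 (s = -1 + 4² + 18*4 = -1 + 16 + 72 = 87)
a(11)*s = (11*(10 + 11)/(8 + 11))*87 = (11*21/19)*87 = (11*(1/19)*21)*87 = (231/19)*87 = 20097/19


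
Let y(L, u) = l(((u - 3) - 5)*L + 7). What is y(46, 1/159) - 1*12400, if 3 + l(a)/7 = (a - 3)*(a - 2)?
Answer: 23031782209/25281 ≈ 9.1103e+5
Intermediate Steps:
l(a) = -21 + 7*(-3 + a)*(-2 + a) (l(a) = -21 + 7*((a - 3)*(a - 2)) = -21 + 7*((-3 + a)*(-2 + a)) = -21 + 7*(-3 + a)*(-2 + a))
y(L, u) = -224 + 7*(7 + L*(-8 + u))² - 35*L*(-8 + u) (y(L, u) = 21 - 35*(((u - 3) - 5)*L + 7) + 7*(((u - 3) - 5)*L + 7)² = 21 - 35*(((-3 + u) - 5)*L + 7) + 7*(((-3 + u) - 5)*L + 7)² = 21 - 35*((-8 + u)*L + 7) + 7*((-8 + u)*L + 7)² = 21 - 35*(L*(-8 + u) + 7) + 7*(L*(-8 + u) + 7)² = 21 - 35*(7 + L*(-8 + u)) + 7*(7 + L*(-8 + u))² = 21 + (-245 - 35*L*(-8 + u)) + 7*(7 + L*(-8 + u))² = -224 + 7*(7 + L*(-8 + u))² - 35*L*(-8 + u))
y(46, 1/159) - 1*12400 = (-224 + 7*(7 - 8*46 + 46/159)² + 280*46 - 35*46/159) - 1*12400 = (-224 + 7*(7 - 368 + 46*(1/159))² + 12880 - 35*46*1/159) - 12400 = (-224 + 7*(7 - 368 + 46/159)² + 12880 - 1610/159) - 12400 = (-224 + 7*(-57353/159)² + 12880 - 1610/159) - 12400 = (-224 + 7*(3289366609/25281) + 12880 - 1610/159) - 12400 = (-224 + 23025566263/25281 + 12880 - 1610/159) - 12400 = 23345266609/25281 - 12400 = 23031782209/25281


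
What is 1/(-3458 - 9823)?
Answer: -1/13281 ≈ -7.5296e-5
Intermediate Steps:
1/(-3458 - 9823) = 1/(-13281) = -1/13281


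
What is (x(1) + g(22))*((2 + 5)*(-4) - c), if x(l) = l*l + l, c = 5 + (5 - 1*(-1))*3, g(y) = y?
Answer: -1224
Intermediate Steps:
c = 23 (c = 5 + (5 + 1)*3 = 5 + 6*3 = 5 + 18 = 23)
x(l) = l + l² (x(l) = l² + l = l + l²)
(x(1) + g(22))*((2 + 5)*(-4) - c) = (1*(1 + 1) + 22)*((2 + 5)*(-4) - 1*23) = (1*2 + 22)*(7*(-4) - 23) = (2 + 22)*(-28 - 23) = 24*(-51) = -1224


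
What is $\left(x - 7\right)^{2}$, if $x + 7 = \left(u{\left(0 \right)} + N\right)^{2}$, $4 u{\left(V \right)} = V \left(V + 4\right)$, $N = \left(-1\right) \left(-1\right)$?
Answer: $169$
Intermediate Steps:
$N = 1$
$u{\left(V \right)} = \frac{V \left(4 + V\right)}{4}$ ($u{\left(V \right)} = \frac{V \left(V + 4\right)}{4} = \frac{V \left(4 + V\right)}{4}$)
$x = -6$ ($x = -7 + \left(\frac{1}{4} \cdot 0 \left(4 + 0\right) + 1\right)^{2} = -7 + \left(\frac{1}{4} \cdot 0 \cdot 4 + 1\right)^{2} = -7 + \left(0 + 1\right)^{2} = -7 + 1^{2} = -7 + 1 = -6$)
$\left(x - 7\right)^{2} = \left(-6 - 7\right)^{2} = \left(-13\right)^{2} = 169$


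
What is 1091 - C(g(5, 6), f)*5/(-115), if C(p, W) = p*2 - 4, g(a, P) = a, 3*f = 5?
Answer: 25099/23 ≈ 1091.3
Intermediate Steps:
f = 5/3 (f = (⅓)*5 = 5/3 ≈ 1.6667)
C(p, W) = -4 + 2*p (C(p, W) = 2*p - 4 = -4 + 2*p)
1091 - C(g(5, 6), f)*5/(-115) = 1091 - (-4 + 2*5)*5/(-115) = 1091 - (-4 + 10)*5*(-1/115) = 1091 - 6*(-1)/23 = 1091 - 1*(-6/23) = 1091 + 6/23 = 25099/23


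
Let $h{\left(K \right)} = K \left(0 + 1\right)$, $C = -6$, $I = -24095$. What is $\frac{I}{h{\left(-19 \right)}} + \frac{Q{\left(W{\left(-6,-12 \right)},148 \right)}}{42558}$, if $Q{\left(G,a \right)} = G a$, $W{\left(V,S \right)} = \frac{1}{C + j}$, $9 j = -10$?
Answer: $\frac{5468984611}{4312544} \approx 1268.2$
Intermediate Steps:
$j = - \frac{10}{9}$ ($j = \frac{1}{9} \left(-10\right) = - \frac{10}{9} \approx -1.1111$)
$W{\left(V,S \right)} = - \frac{9}{64}$ ($W{\left(V,S \right)} = \frac{1}{-6 - \frac{10}{9}} = \frac{1}{- \frac{64}{9}} = - \frac{9}{64}$)
$h{\left(K \right)} = K$ ($h{\left(K \right)} = K 1 = K$)
$\frac{I}{h{\left(-19 \right)}} + \frac{Q{\left(W{\left(-6,-12 \right)},148 \right)}}{42558} = - \frac{24095}{-19} + \frac{\left(- \frac{9}{64}\right) 148}{42558} = \left(-24095\right) \left(- \frac{1}{19}\right) - \frac{111}{226976} = \frac{24095}{19} - \frac{111}{226976} = \frac{5468984611}{4312544}$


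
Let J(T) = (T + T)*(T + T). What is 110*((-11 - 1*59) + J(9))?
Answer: 27940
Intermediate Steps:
J(T) = 4*T² (J(T) = (2*T)*(2*T) = 4*T²)
110*((-11 - 1*59) + J(9)) = 110*((-11 - 1*59) + 4*9²) = 110*((-11 - 59) + 4*81) = 110*(-70 + 324) = 110*254 = 27940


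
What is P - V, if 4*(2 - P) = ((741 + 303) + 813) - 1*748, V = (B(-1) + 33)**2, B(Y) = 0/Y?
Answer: -5457/4 ≈ -1364.3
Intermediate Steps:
B(Y) = 0
V = 1089 (V = (0 + 33)**2 = 33**2 = 1089)
P = -1101/4 (P = 2 - (((741 + 303) + 813) - 1*748)/4 = 2 - ((1044 + 813) - 748)/4 = 2 - (1857 - 748)/4 = 2 - 1/4*1109 = 2 - 1109/4 = -1101/4 ≈ -275.25)
P - V = -1101/4 - 1*1089 = -1101/4 - 1089 = -5457/4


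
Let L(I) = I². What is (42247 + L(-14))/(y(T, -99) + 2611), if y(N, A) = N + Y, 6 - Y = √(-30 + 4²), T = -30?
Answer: 109800041/6692583 + 42443*I*√14/6692583 ≈ 16.406 + 0.023729*I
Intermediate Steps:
Y = 6 - I*√14 (Y = 6 - √(-30 + 4²) = 6 - √(-30 + 16) = 6 - √(-14) = 6 - I*√14 ≈ 6.0 - 3.7417*I)
y(N, A) = 6 + N - I*√14 (y(N, A) = N + (6 - I*√14) = 6 + N - I*√14)
(42247 + L(-14))/(y(T, -99) + 2611) = (42247 + (-14)²)/((6 - 30 - I*√14) + 2611) = (42247 + 196)/((-24 - I*√14) + 2611) = 42443/(2587 - I*√14)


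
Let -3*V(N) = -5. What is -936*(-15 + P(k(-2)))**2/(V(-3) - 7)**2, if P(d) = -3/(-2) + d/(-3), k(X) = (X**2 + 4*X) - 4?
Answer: -494325/128 ≈ -3861.9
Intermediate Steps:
k(X) = -4 + X**2 + 4*X
V(N) = 5/3 (V(N) = -1/3*(-5) = 5/3)
P(d) = 3/2 - d/3 (P(d) = -3*(-1/2) + d*(-1/3) = 3/2 - d/3)
-936*(-15 + P(k(-2)))**2/(V(-3) - 7)**2 = -936*(-15 + (3/2 - (-4 + (-2)**2 + 4*(-2))/3))**2/(5/3 - 7)**2 = -936*9*(-15 + (3/2 - (-4 + 4 - 8)/3))**2/256 = -936*9*(-15 + (3/2 - 1/3*(-8)))**2/256 = -936*9*(-15 + (3/2 + 8/3))**2/256 = -936*9*(-15 + 25/6)**2/256 = -936/((-16/(3*(-65/6)))**2) = -936/((-16/3*(-6/65))**2) = -936/((32/65)**2) = -936/1024/4225 = -936*4225/1024 = -494325/128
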